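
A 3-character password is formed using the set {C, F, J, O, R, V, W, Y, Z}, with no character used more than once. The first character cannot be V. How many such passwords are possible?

448

The first character has 9−1 = 8 choices (anything except V).
The remaining 2 characters are filled from the other 8 symbols without repetition: 8 × 7 = 56.
Total: 8 × 56 = 448.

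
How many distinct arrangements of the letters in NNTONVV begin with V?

With the first slot taken by V, it remains to arrange the other 6 letters (NNTONV).
Those 6 letters have N appearing 3 times, giving (6)!/(3!) = 120.

120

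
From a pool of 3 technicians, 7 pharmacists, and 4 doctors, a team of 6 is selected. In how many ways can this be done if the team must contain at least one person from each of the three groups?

2331

With no constraint there are C(14,6) = 3003 possible selections.
Selections missing a whole group: no technicians → C(11,6) = 462; no pharmacists → C(7,6) = 7; no doctors → C(10,6) = 210.
Add back selections omitting two groups (i.e. drawn from a single group): C(3,6) + C(7,6) + C(4,6) = 7.
By inclusion–exclusion: 3003 − 679 + 7 = 2331.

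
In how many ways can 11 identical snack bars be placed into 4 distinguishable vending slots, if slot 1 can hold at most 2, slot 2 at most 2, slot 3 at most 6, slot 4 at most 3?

By stars and bars, unrestricted non-negative solutions to x_1+…+x_4 = 11 number C(11+3,3) = 364.
Subtract solutions that violate a single cap (substitute x_i' = x_i − (cap_i+1)): x_1 ≥ 3 gives C(11,3) = 165; x_2 ≥ 3 gives C(11,3) = 165; x_3 ≥ 7 gives C(7,3) = 35; x_4 ≥ 4 gives C(10,3) = 120. Together 485.
Add back pairs where two caps are both exceeded: 56 + 4 + 35 + 4 + 35 + 1 = 135.
Subtract triples: 0 + 4 + 0 + 0 = 4.
By inclusion–exclusion the count is 364 − 485 + 135 − 4 = 10.

10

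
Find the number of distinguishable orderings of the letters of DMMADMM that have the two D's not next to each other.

There are 7!/(4!·2!) = 105 arrangements of DMMADMM in total.
Arrangements with the D's together: treat DD as one letter, giving (6)!/(4!) = 30.
Hence 105 − 30 = 75.

75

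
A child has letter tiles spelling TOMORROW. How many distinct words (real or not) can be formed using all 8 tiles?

TOMORROW has 8 letters with O appearing 3 times and R appearing twice.
So there are 8! / (3!·2!) = 3360 distinguishable arrangements.

3360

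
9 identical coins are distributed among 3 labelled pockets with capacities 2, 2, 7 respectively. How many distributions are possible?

Without the upper bounds there are C(11,2) = 55 ways to split 9 among 3 pockets.
Subtract solutions that violate a single cap (substitute x_i' = x_i − (cap_i+1)): x_1 ≥ 3 gives C(8,2) = 28; x_2 ≥ 3 gives C(8,2) = 28; x_3 ≥ 8 gives C(3,2) = 3. Together 59.
Add back pairs where two caps are both exceeded: 10 + 0 + 0 = 10.
By inclusion–exclusion the count is 55 − 59 + 10 = 6.

6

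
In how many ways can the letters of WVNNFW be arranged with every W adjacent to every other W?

Treat the 2 copies of W as a single block. The multiset to arrange is then {WW, F, N, N, V}, 5 items in all.
That gives (5)!/(2!) = 60 arrangements.

60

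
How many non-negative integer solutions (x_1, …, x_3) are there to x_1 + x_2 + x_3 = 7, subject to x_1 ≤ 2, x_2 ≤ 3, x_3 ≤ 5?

9

Without the upper bounds there are C(9,2) = 36 ways to split 7 among 3 variables.
Subtract solutions that violate a single cap (substitute x_i' = x_i − (cap_i+1)): x_1 ≥ 3 gives C(6,2) = 15; x_2 ≥ 4 gives C(5,2) = 10; x_3 ≥ 6 gives C(3,2) = 3. Together 28.
Add back pairs where two caps are both exceeded: 1 + 0 + 0 = 1.
By inclusion–exclusion the count is 36 − 28 + 1 = 9.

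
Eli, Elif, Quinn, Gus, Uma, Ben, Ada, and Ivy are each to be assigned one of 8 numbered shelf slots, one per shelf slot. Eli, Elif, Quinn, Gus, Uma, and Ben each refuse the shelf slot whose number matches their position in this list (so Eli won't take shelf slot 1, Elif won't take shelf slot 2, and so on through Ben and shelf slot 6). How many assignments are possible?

18806

Let Aᵢ (for 1 ≤ i ≤ 6) be the placements that put person i in their forbidden shelf slot. Any j of these fix j positions, leaving (8−j)! ways to fill the rest, and there are C(6,j) ways to pick which j.
By inclusion–exclusion, the number of valid placements is Σ_{j=0}^{6} (−1)^j C(6,j)·(8−j)!.
Computing: 40320 − 30240 + 10800 − 2400 + 360 − 36 + 2 = 18806.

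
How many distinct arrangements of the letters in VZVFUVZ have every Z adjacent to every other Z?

120

Treat the 2 copies of Z as a single block. The multiset to arrange is then {ZZ, F, U, V, V, V}, 6 items in all.
That gives (6)!/(3!) = 120 arrangements.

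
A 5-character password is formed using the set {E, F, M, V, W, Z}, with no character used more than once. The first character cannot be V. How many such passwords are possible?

600

The first character has 6−1 = 5 choices (anything except V).
The remaining 4 characters are filled from the other 5 symbols without repetition: 5 × 4 × 3 × 2 = 120.
Total: 5 × 120 = 600.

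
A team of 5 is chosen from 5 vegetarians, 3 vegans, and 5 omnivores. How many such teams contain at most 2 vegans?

1242

Split by how many vegans are chosen (0 through 2).
Sum: C(3,0)·C(10,5) + C(3,1)·C(10,4) + C(3,2)·C(10,3) = 252 + 630 + 360 = 1242.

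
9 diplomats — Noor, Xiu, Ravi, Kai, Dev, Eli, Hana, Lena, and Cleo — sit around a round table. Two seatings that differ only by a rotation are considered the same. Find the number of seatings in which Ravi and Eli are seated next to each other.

Glue Ravi and Eli into a block (2 internal orders). Seating 8 units around a circle gives (7)! arrangements.
So 2 × (7)! = 2 × 5040 = 10080.

10080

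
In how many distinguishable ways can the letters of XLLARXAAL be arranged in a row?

The 9 letters of XLLARXAAL have repeats: A appearing 3 times, L appearing 3 times, and X appearing twice.
Dividing 9! = 362880 by 3!·3!·2! = 72 for the repeated letters gives 5040.

5040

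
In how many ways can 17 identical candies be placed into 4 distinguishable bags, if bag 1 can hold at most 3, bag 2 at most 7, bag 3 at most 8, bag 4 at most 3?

33

Ignoring the caps, the number of non-negative solutions to x_1+…+x_4 = 17 is C(20,3) = 1140.
Subtract solutions that violate a single cap (substitute x_i' = x_i − (cap_i+1)): x_1 ≥ 4 gives C(16,3) = 560; x_2 ≥ 8 gives C(12,3) = 220; x_3 ≥ 9 gives C(11,3) = 165; x_4 ≥ 4 gives C(16,3) = 560. Together 1505.
Add back pairs where two caps are both exceeded: 56 + 35 + 220 + 1 + 56 + 35 = 403.
Subtract triples: 0 + 4 + 1 + 0 = 5.
By inclusion–exclusion the count is 1140 − 1505 + 403 − 5 = 33.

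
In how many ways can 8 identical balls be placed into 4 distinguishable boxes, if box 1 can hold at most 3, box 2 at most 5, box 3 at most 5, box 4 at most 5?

100

By stars and bars, unrestricted non-negative solutions to x_1+…+x_4 = 8 number C(8+3,3) = 165.
Subtract solutions that violate a single cap (substitute x_i' = x_i − (cap_i+1)): x_1 ≥ 4 gives C(7,3) = 35; x_2 ≥ 6 gives C(5,3) = 10; x_3 ≥ 6 gives C(5,3) = 10; x_4 ≥ 6 gives C(5,3) = 10. Together 65.
No two caps can be exceeded simultaneously, so the pair terms are all 0.
By inclusion–exclusion the count is 165 − 65 + 0 = 100.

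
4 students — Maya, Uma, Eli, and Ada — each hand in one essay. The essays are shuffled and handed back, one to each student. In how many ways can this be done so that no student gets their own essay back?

This is the derangement count D_4: permutations of 4 items with no fixed point.
By inclusion–exclusion this is Σ_{j=0}^{4} (−1)^j C(4,j)·(4−j)!.
Computing: 24 − 24 + 12 − 4 + 1 = 9.

9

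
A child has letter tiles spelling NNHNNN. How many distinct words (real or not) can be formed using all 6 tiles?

The 6 letters of NNHNNN have repeats: N appearing 5 times.
The number of distinct arrangements is 6!/(5!) = 720/120 = 6.

6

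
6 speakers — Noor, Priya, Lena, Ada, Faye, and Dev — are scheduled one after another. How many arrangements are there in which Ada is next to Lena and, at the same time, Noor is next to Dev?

96

Treat {Ada,Lena} as one block (2 orders) and {Noor,Dev} as another (2 orders).
That leaves 4 units to arrange: 2 × 2 × 4! = 4 × 24 = 96.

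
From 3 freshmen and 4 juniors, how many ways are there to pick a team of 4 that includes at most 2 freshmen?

31

Split by how many freshmen are chosen (0 through 2).
Sum: C(3,0)·C(4,4) + C(3,1)·C(4,3) + C(3,2)·C(4,2) = 1 + 12 + 18 = 31.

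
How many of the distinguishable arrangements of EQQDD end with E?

6

With the last slot taken by E, it remains to arrange the other 4 letters (QQDD).
Those 4 letters have D appearing twice and Q appearing twice, giving (4)!/(2!·2!) = 6.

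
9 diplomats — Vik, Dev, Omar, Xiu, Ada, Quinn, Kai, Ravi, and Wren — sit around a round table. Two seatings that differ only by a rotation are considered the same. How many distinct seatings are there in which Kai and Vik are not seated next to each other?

All circular seatings of 9 people number (8)! = 40320.
Seatings with Kai beside Vik: treat them as a block with 2 internal orders, giving 2 × (7)! = 10080.
Subtracting, 40320 − 10080 = 30240.

30240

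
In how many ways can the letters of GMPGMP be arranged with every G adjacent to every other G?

30

Treat the 2 copies of G as a single block. The multiset to arrange is then {GG, M, M, P, P}, 5 items in all.
That gives (5)!/(2!·2!) = 30 arrangements.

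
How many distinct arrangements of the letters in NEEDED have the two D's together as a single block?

20

Treat the 2 copies of D as a single block. The multiset to arrange is then {DD, E, E, E, N}, 5 items in all.
That gives (5)!/(3!) = 20 arrangements.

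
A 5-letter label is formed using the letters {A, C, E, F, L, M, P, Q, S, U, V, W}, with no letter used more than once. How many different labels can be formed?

95040

Choose and order 5 of the 12 symbols: the first letter has 12 options, the next 11, and so on down to 8.
That product is 12 × 11 × 10 × 9 × 8 = 95040.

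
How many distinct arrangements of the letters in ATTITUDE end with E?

Fix E in the last position and arrange the remaining 7 letters.
Those 7 letters have T appearing 3 times, giving (7)!/(3!) = 840.

840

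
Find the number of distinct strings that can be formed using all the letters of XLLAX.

30

The 5 letters of XLLAX have repeats: L appearing twice and X appearing twice.
Dividing 5! = 120 by 2!·2! = 4 for the repeated letters gives 30.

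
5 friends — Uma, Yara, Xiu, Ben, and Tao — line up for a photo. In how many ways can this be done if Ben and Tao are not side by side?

72

There are 5! = 120 arrangements in all. If Ben and Tao are adjacent, merging them into one block gives 2·(4)! = 48 arrangements.
So 120 − 48 = 72 arrangements keep them apart.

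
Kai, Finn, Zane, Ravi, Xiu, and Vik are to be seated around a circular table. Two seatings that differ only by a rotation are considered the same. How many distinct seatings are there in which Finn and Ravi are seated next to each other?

48

Treat {Finn, Ravi} as one unit (2 internal orders) and seat the resulting 5 units around the table: (4)! circular arrangements.
So 2 × (4)! = 2 × 24 = 48.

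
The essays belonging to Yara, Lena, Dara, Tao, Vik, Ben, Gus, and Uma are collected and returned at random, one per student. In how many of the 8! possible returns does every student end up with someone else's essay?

14833

Let Aᵢ be the assignments in which student i gets their own essay. We want the size of the complement of A₁∪…∪A_8.
By inclusion–exclusion this is Σ_{j=0}^{8} (−1)^j C(8,j)·(8−j)!.
Computing: 40320 − 40320 + 20160 − 6720 + 1680 − 336 + 56 − 8 + 1 = 14833.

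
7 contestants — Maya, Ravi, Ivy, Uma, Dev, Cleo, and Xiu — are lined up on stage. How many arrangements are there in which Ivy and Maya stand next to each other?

1440

Place the 5 others and the Ivy-Maya pair as 6 objects in a line; the pair has 2 internal arrangements.
So the count is 2·(6)! = 1440.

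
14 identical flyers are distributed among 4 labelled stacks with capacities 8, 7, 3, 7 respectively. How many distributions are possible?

Without the upper bounds there are C(17,3) = 680 ways to split 14 among 4 stacks.
Subtract solutions that violate a single cap (substitute x_i' = x_i − (cap_i+1)): x_1 ≥ 9 gives C(8,3) = 56; x_2 ≥ 8 gives C(9,3) = 84; x_3 ≥ 4 gives C(13,3) = 286; x_4 ≥ 8 gives C(9,3) = 84. Together 510.
Add back pairs where two caps are both exceeded: 0 + 4 + 0 + 10 + 0 + 10 = 24.
By inclusion–exclusion the count is 680 − 510 + 24 = 194.

194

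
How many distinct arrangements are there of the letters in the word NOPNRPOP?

1680

The 8 letters of NOPNRPOP have repeats: N appearing twice, O appearing twice, and P appearing 3 times.
So there are 8! / (3!·2!·2!) = 1680 distinguishable arrangements.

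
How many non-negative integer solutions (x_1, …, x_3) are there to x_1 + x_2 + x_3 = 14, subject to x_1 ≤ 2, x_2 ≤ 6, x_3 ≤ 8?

6

Ignoring the caps, the number of non-negative solutions to x_1+…+x_3 = 14 is C(16,2) = 120.
Subtract solutions that violate a single cap (substitute x_i' = x_i − (cap_i+1)): x_1 ≥ 3 gives C(13,2) = 78; x_2 ≥ 7 gives C(9,2) = 36; x_3 ≥ 9 gives C(7,2) = 21. Together 135.
Add back pairs where two caps are both exceeded: 15 + 6 + 0 = 21.
By inclusion–exclusion the count is 120 − 135 + 21 = 6.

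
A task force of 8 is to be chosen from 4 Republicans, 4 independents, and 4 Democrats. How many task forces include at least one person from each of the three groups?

Unrestricted: C(12,8) = 495 ways to pick any 8 of the 12.
Selections missing a whole group: no Republicans → C(8,8) = 1; no independents → C(8,8) = 1; no Democrats → C(8,8) = 1.
Add back selections omitting two groups (i.e. drawn from a single group): C(4,8) + C(4,8) + C(4,8) = 0.
By inclusion–exclusion: 495 − 3 + 0 = 492.

492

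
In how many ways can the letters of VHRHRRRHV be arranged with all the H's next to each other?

Treat the 3 copies of H as a single block. The multiset to arrange is then {HHH, R, R, R, R, V, V}, 7 items in all.
That gives (7)!/(4!·2!) = 105 arrangements.

105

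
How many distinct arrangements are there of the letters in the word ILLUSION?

10080

Letter multiplicities in ILLUSION: I×2, L×2, N×1, O×1, S×1, U×1.
So there are 8! / (2!·2!) = 10080 distinguishable arrangements.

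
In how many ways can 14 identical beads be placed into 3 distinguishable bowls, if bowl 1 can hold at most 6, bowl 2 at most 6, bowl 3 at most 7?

By stars and bars, unrestricted non-negative solutions to x_1+…+x_3 = 14 number C(14+2,2) = 120.
Subtract solutions that violate a single cap (substitute x_i' = x_i − (cap_i+1)): x_1 ≥ 7 gives C(9,2) = 36; x_2 ≥ 7 gives C(9,2) = 36; x_3 ≥ 8 gives C(8,2) = 28. Together 100.
Add back pairs where two caps are both exceeded: 1 + 0 + 0 = 1.
By inclusion–exclusion the count is 120 − 100 + 1 = 21.

21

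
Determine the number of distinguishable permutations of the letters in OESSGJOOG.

Letter multiplicities in OESSGJOOG: E×1, G×2, J×1, O×3, S×2.
Dividing 9! = 362880 by 3!·2!·2! = 24 for the repeated letters gives 15120.

15120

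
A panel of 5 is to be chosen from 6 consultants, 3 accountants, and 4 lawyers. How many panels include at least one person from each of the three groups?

With no constraint there are C(13,5) = 1287 possible selections.
Selections missing a whole group: no consultants → C(7,5) = 21; no accountants → C(10,5) = 252; no lawyers → C(9,5) = 126.
Add back selections omitting two groups (i.e. drawn from a single group): C(6,5) + C(3,5) + C(4,5) = 6.
By inclusion–exclusion: 1287 − 399 + 6 = 894.

894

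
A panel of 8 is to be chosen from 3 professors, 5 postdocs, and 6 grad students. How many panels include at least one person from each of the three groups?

2828

Total 8-person selections from all 14: C(14,8) = 3003.
Selections missing a whole group: no professors → C(11,8) = 165; no postdocs → C(9,8) = 9; no grad students → C(8,8) = 1.
Add back selections omitting two groups (i.e. drawn from a single group): C(3,8) + C(5,8) + C(6,8) = 0.
By inclusion–exclusion: 3003 − 175 + 0 = 2828.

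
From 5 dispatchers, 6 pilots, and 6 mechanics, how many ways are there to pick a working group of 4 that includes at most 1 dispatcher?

Split by how many dispatchers are chosen (0 through 1).
Sum: C(5,0)·C(12,4) + C(5,1)·C(12,3) = 495 + 1100 = 1595.

1595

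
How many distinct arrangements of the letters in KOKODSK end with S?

With the last slot taken by S, it remains to arrange the other 6 letters (KOKODK).
Those 6 letters have K appearing 3 times and O appearing twice, giving (6)!/(3!·2!) = 60.

60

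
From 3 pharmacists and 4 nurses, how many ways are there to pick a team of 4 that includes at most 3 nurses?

Split by how many nurses are chosen (0 through 3).
Sum: C(4,0)·C(3,4) + C(4,1)·C(3,3) + C(4,2)·C(3,2) + C(4,3)·C(3,1) = 0 + 4 + 18 + 12 = 34.

34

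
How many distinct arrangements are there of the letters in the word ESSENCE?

Letter multiplicities in ESSENCE: C×1, E×3, N×1, S×2.
So there are 7! / (3!·2!) = 420 distinguishable arrangements.

420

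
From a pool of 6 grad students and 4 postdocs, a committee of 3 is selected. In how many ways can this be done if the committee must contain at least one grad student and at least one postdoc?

96

Total 3-person selections from all 10: C(10,3) = 120.
Selections missing a whole group: no grad students → C(4,3) = 4; no postdocs → C(6,3) = 20.
Both groups omitted at once is impossible, so 120 − 24 = 96.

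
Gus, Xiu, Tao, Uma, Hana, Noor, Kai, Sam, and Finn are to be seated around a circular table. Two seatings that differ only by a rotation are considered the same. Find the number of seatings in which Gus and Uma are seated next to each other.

Glue Gus and Uma into a block (2 internal orders). Seating 8 units around a circle gives (7)! arrangements.
So 2 × (7)! = 2 × 5040 = 10080.

10080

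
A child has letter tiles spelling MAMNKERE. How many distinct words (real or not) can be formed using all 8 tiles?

10080

The 8 letters of MAMNKERE have repeats: E appearing twice and M appearing twice.
Dividing 8! = 40320 by 2!·2! = 4 for the repeated letters gives 10080.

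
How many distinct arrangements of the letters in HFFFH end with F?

Fix F in the last position and arrange the remaining 4 letters.
Those 4 letters have F appearing twice and H appearing twice, giving (4)!/(2!·2!) = 6.

6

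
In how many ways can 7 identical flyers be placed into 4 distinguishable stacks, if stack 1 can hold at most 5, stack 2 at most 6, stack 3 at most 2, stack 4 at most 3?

Without the upper bounds there are C(10,3) = 120 ways to split 7 among 4 stacks.
Subtract solutions that violate a single cap (substitute x_i' = x_i − (cap_i+1)): x_1 ≥ 6 gives C(4,3) = 4; x_2 ≥ 7 gives C(3,3) = 1; x_3 ≥ 3 gives C(7,3) = 35; x_4 ≥ 4 gives C(6,3) = 20. Together 60.
Add back pairs where two caps are both exceeded: 0 + 0 + 0 + 0 + 0 + 1 = 1.
By inclusion–exclusion the count is 120 − 60 + 1 = 61.

61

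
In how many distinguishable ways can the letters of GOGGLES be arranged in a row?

The 7 letters of GOGGLES have repeats: G appearing 3 times.
Dividing 7! = 5040 by 3! = 6 for the repeated letters gives 840.

840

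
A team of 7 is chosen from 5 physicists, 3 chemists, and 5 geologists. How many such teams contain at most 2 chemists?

Split by how many chemists are chosen (0 through 2).
Sum: C(3,0)·C(10,7) + C(3,1)·C(10,6) + C(3,2)·C(10,5) = 120 + 630 + 756 = 1506.

1506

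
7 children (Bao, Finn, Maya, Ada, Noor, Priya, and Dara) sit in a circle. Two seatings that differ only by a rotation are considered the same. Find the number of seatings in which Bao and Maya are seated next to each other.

240

Glue Bao and Maya into a block (2 internal orders). Seating 6 units around a circle gives (5)! arrangements.
So 2 × (5)! = 2 × 120 = 240.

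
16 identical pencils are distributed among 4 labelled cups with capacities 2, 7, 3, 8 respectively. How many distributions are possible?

30

By stars and bars, unrestricted non-negative solutions to x_1+…+x_4 = 16 number C(16+3,3) = 969.
Subtract solutions that violate a single cap (substitute x_i' = x_i − (cap_i+1)): x_1 ≥ 3 gives C(16,3) = 560; x_2 ≥ 8 gives C(11,3) = 165; x_3 ≥ 4 gives C(15,3) = 455; x_4 ≥ 9 gives C(10,3) = 120. Together 1300.
Add back pairs where two caps are both exceeded: 56 + 220 + 35 + 35 + 0 + 20 = 366.
Subtract triples: 4 + 0 + 1 + 0 = 5.
By inclusion–exclusion the count is 969 − 1300 + 366 − 5 = 30.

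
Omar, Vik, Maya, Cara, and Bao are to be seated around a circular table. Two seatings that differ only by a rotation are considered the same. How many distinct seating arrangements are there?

24

Seat Omar anywhere (absorbing the rotational symmetry), then permute the other 4: (4)! = 24.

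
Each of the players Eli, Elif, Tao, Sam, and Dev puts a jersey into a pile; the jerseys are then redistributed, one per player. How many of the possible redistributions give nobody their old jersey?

44

This is the derangement count D_5: permutations of 5 items with no fixed point.
By inclusion–exclusion this is Σ_{j=0}^{5} (−1)^j C(5,j)·(5−j)!.
Computing: 120 − 120 + 60 − 20 + 5 − 1 = 44.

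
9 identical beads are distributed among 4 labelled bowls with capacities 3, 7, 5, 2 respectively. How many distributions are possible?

67

Without the upper bounds there are C(12,3) = 220 ways to split 9 among 4 bowls.
Subtract solutions that violate a single cap (substitute x_i' = x_i − (cap_i+1)): x_1 ≥ 4 gives C(8,3) = 56; x_2 ≥ 8 gives C(4,3) = 4; x_3 ≥ 6 gives C(6,3) = 20; x_4 ≥ 3 gives C(9,3) = 84. Together 164.
Add back pairs where two caps are both exceeded: 0 + 0 + 10 + 0 + 0 + 1 = 11.
By inclusion–exclusion the count is 220 − 164 + 11 = 67.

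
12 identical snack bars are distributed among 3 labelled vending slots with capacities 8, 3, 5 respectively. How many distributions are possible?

Without the upper bounds there are C(14,2) = 91 ways to split 12 among 3 vending slots.
Subtract solutions that violate a single cap (substitute x_i' = x_i − (cap_i+1)): x_1 ≥ 9 gives C(5,2) = 10; x_2 ≥ 4 gives C(10,2) = 45; x_3 ≥ 6 gives C(8,2) = 28. Together 83.
Add back pairs where two caps are both exceeded: 0 + 0 + 6 = 6.
By inclusion–exclusion the count is 91 − 83 + 6 = 14.

14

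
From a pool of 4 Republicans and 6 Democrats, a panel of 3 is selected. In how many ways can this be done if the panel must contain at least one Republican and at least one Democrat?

96

Total 3-person selections from all 10: C(10,3) = 120.
Subtract selections that omit an entire group: no Republicans → C(6,3) = 20; no Democrats → C(4,3) = 4.
Both groups omitted at once is impossible, so 120 − 24 = 96.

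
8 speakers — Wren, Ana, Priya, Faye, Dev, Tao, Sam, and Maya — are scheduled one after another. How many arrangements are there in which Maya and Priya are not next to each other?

30240

There are 8! = 40320 arrangements in all. If Maya and Priya are adjacent, merging them into one block gives 2·(7)! = 10080 arrangements.
So 40320 − 10080 = 30240 arrangements keep them apart.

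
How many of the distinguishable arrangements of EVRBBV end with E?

30

Fix E in the last position and arrange the remaining 5 letters.
Those 5 letters have B appearing twice and V appearing twice, giving (5)!/(2!·2!) = 30.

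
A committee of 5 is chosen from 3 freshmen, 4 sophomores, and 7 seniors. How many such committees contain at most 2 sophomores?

Split by how many sophomores are chosen (0 through 2).
Sum: C(4,0)·C(10,5) + C(4,1)·C(10,4) + C(4,2)·C(10,3) = 252 + 840 + 720 = 1812.

1812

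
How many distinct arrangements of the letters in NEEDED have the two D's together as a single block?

20

Treat the 2 copies of D as a single block. The multiset to arrange is then {DD, E, E, E, N}, 5 items in all.
That gives (5)!/(3!) = 20 arrangements.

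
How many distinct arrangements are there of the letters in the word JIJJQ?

JIJJQ has 5 letters with J appearing 3 times.
So there are 5! / (3!) = 20 distinguishable arrangements.

20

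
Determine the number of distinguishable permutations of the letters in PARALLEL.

PARALLEL has 8 letters with A appearing twice and L appearing 3 times.
The number of distinct arrangements is 8!/(3!·2!) = 40320/12 = 3360.

3360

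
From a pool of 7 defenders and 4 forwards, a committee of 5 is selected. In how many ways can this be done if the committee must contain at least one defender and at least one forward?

441

Unrestricted: C(11,5) = 462 ways to pick any 5 of the 11.
Subtract selections that omit an entire group: no defenders → C(4,5) = 0; no forwards → C(7,5) = 21.
Both groups omitted at once is impossible, so 462 − 21 = 441.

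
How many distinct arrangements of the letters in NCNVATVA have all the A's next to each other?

Treat the 2 copies of A as a single block. The multiset to arrange is then {AA, C, N, N, T, V, V}, 7 items in all.
That gives (7)!/(2!·2!) = 1260 arrangements.

1260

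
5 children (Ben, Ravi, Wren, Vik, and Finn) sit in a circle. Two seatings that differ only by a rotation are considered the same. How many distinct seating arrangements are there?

24

Seat Ben anywhere (absorbing the rotational symmetry), then permute the other 4: (4)! = 24.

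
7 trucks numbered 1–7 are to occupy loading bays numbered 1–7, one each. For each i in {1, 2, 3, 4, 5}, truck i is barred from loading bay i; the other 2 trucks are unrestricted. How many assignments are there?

Let Aᵢ (for 1 ≤ i ≤ 5) be the placements that put truck i in its forbidden loading bay. Any j of these fix j positions, leaving (7−j)! ways to fill the rest, and there are C(5,j) ways to pick which j.
By inclusion–exclusion, the number of valid placements is Σ_{j=0}^{5} (−1)^j C(5,j)·(7−j)!.
Computing: 5040 − 3600 + 1200 − 240 + 30 − 2 = 2428.

2428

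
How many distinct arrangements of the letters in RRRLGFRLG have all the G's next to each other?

Treat the 2 copies of G as a single block. The multiset to arrange is then {GG, F, L, L, R, R, R, R}, 8 items in all.
That gives (8)!/(4!·2!) = 840 arrangements.

840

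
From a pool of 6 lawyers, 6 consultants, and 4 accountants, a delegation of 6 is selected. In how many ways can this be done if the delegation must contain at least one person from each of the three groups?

Unrestricted: C(16,6) = 8008 ways to pick any 6 of the 16.
Selections missing a whole group: no lawyers → C(10,6) = 210; no consultants → C(10,6) = 210; no accountants → C(12,6) = 924.
Add back selections omitting two groups (i.e. drawn from a single group): C(6,6) + C(6,6) + C(4,6) = 2.
By inclusion–exclusion: 8008 − 1344 + 2 = 6666.

6666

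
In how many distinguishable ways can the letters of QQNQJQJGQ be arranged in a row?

The 9 letters of QQNQJQJGQ have repeats: J appearing twice and Q appearing 5 times.
Dividing 9! = 362880 by 5!·2! = 240 for the repeated letters gives 1512.

1512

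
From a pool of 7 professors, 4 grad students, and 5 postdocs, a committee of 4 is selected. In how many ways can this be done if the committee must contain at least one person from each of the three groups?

910

With no constraint there are C(16,4) = 1820 possible selections.
Selections missing a whole group: no professors → C(9,4) = 126; no grad students → C(12,4) = 495; no postdocs → C(11,4) = 330.
Add back selections omitting two groups (i.e. drawn from a single group): C(7,4) + C(4,4) + C(5,4) = 41.
By inclusion–exclusion: 1820 − 951 + 41 = 910.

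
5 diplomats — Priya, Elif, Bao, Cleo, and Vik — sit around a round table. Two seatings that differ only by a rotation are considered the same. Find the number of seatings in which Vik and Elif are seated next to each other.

12

Glue Vik and Elif into a block (2 internal orders). Seating 4 units around a circle gives (3)! arrangements.
So 2 × (3)! = 2 × 6 = 12.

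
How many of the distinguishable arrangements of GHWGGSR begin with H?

120

Fix H in the first position and arrange the remaining 6 letters.
Those 6 letters have G appearing 3 times, giving (6)!/(3!) = 120.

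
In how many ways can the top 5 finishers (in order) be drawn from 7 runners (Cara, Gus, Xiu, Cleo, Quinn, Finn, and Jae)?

There are 7 choices for 1st place, 6 for 2nd, and so on down to 3 for position 5.
That gives 7 × 6 × 5 × 4 × 3 = 2520.

2520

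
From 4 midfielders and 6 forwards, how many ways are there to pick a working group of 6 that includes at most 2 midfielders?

Split by how many midfielders are chosen (0 through 2).
Sum: C(4,0)·C(6,6) + C(4,1)·C(6,5) + C(4,2)·C(6,4) = 1 + 24 + 90 = 115.

115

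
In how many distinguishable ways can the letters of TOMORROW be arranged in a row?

The 8 letters of TOMORROW have repeats: O appearing 3 times and R appearing twice.
Dividing 8! = 40320 by 3!·2! = 12 for the repeated letters gives 3360.

3360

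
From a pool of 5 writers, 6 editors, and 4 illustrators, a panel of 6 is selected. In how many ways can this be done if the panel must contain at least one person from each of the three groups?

Unrestricted: C(15,6) = 5005 ways to pick any 6 of the 15.
Selections missing a whole group: no writers → C(10,6) = 210; no editors → C(9,6) = 84; no illustrators → C(11,6) = 462.
Add back selections omitting two groups (i.e. drawn from a single group): C(5,6) + C(6,6) + C(4,6) = 1.
By inclusion–exclusion: 5005 − 756 + 1 = 4250.

4250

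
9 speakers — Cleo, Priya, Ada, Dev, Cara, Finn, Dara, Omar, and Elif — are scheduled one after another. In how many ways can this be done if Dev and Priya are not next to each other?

282240

There are 9! = 362880 arrangements in all. If Dev and Priya are adjacent, merging them into one block gives 2·(8)! = 80640 arrangements.
So 362880 − 80640 = 282240 arrangements keep them apart.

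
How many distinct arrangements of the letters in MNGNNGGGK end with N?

With the last slot taken by N, it remains to arrange the other 8 letters (MGNNGGGK).
Those 8 letters have G appearing 4 times and N appearing twice, giving (8)!/(4!·2!) = 840.

840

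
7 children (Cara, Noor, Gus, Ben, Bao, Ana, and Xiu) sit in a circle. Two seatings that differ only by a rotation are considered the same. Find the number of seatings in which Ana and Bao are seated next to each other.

240

Treat {Ana, Bao} as one unit (2 internal orders) and seat the resulting 6 units around the table: (5)! circular arrangements.
So 2 × (5)! = 2 × 120 = 240.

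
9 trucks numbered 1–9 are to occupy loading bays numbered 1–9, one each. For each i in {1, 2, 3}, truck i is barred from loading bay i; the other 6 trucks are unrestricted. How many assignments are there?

256320

Let Aᵢ (for i ∈ {1, 2, 3}) be the placements that put truck i in its forbidden loading bay. Any j of these fix j positions, leaving (9−j)! ways to fill the rest, and there are C(3,j) ways to pick which j.
By inclusion–exclusion, the number of valid placements is Σ_{j=0}^{3} (−1)^j C(3,j)·(9−j)!.
Computing: 362880 − 120960 + 15120 − 720 = 256320.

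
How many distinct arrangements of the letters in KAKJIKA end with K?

Fix K in the last position and arrange the remaining 6 letters.
Those 6 letters have A appearing twice and K appearing twice, giving (6)!/(2!·2!) = 180.

180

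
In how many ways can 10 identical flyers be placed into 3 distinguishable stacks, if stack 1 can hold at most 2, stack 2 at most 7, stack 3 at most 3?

Without the upper bounds there are C(12,2) = 66 ways to split 10 among 3 stacks.
Subtract solutions that violate a single cap (substitute x_i' = x_i − (cap_i+1)): x_1 ≥ 3 gives C(9,2) = 36; x_2 ≥ 8 gives C(4,2) = 6; x_3 ≥ 4 gives C(8,2) = 28. Together 70.
Add back pairs where two caps are both exceeded: 0 + 10 + 0 = 10.
By inclusion–exclusion the count is 66 − 70 + 10 = 6.

6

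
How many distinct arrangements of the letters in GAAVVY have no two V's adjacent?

120

Total arrangements of GAAVVY: 6!/(2!·2!) = 180.
If the two V's are adjacent, glue them into one block, leaving 5 items to arrange: (5)!/(2!) = 60 ways.
Hence 180 − 60 = 120.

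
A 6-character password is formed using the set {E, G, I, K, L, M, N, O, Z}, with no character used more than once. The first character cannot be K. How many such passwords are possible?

The first character has 9−1 = 8 choices (anything except K).
The remaining 5 characters are filled from the other 8 symbols without repetition: 8 × 7 × 6 × 5 × 4 = 6720.
Total: 8 × 6720 = 53760.

53760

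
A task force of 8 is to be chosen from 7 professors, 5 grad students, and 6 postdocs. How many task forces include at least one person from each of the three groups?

41811

Unrestricted: C(18,8) = 43758 ways to pick any 8 of the 18.
Subtract selections that omit an entire group: no professors → C(11,8) = 165; no grad students → C(13,8) = 1287; no postdocs → C(12,8) = 495.
Add back selections omitting two groups (i.e. drawn from a single group): C(7,8) + C(5,8) + C(6,8) = 0.
By inclusion–exclusion: 43758 − 1947 + 0 = 41811.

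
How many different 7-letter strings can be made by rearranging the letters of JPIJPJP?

140

The 7 letters of JPIJPJP have repeats: J appearing 3 times and P appearing 3 times.
So there are 7! / (3!·3!) = 140 distinguishable arrangements.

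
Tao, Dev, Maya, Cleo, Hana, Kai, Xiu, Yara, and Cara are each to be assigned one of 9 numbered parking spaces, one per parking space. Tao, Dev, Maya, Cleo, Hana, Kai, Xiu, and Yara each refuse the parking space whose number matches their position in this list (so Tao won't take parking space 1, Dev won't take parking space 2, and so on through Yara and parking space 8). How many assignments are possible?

Let Aᵢ (for 1 ≤ i ≤ 8) be the placements that put person i in their forbidden parking space. Any j of these fix j positions, leaving (9−j)! ways to fill the rest, and there are C(8,j) ways to pick which j.
By inclusion–exclusion, the number of valid placements is Σ_{j=0}^{8} (−1)^j C(8,j)·(9−j)!.
Computing: 362880 − 322560 + 141120 − 40320 + 8400 − 1344 + 168 − 16 + 1 = 148329.

148329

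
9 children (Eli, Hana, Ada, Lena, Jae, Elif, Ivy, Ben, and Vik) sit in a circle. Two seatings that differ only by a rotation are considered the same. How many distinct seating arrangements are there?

40320

Fix one person's seat to break rotational symmetry; the remaining 8 people can be arranged in (8)! = 40320 ways.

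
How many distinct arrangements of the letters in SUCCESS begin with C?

Fix C in the first position and arrange the remaining 6 letters.
Those 6 letters have S appearing 3 times, giving (6)!/(3!) = 120.

120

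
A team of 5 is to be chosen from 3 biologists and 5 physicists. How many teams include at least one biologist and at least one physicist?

Unrestricted: C(8,5) = 56 ways to pick any 5 of the 8.
Subtract selections that omit an entire group: no biologists → C(5,5) = 1; no physicists → C(3,5) = 0.
Both groups omitted at once is impossible, so 56 − 1 = 55.

55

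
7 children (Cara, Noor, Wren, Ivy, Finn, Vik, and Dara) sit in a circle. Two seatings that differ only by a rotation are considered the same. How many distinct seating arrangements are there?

720

Fix one person's seat to break rotational symmetry; the remaining 6 people can be arranged in (6)! = 720 ways.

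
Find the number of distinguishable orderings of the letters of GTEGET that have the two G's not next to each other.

60

There are 6!/(2!·2!·2!) = 90 arrangements of GTEGET in total.
If the two G's are adjacent, glue them into one block, leaving 5 items to arrange: (5)!/(2!·2!) = 30 ways.
Subtracting, 90 − 30 = 60 arrangements keep the G's apart.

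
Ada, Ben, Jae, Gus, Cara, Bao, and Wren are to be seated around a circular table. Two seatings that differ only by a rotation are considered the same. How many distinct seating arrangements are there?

720

Seat Ada anywhere (absorbing the rotational symmetry), then permute the other 6: (6)! = 720.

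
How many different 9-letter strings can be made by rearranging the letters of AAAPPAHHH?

1260

The 9 letters of AAAPPAHHH have repeats: A appearing 4 times, H appearing 3 times, and P appearing twice.
So there are 9! / (4!·3!·2!) = 1260 distinguishable arrangements.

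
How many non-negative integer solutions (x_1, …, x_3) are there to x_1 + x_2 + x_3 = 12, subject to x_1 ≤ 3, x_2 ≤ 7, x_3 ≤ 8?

22

By stars and bars, unrestricted non-negative solutions to x_1+…+x_3 = 12 number C(12+2,2) = 91.
Subtract solutions that violate a single cap (substitute x_i' = x_i − (cap_i+1)): x_1 ≥ 4 gives C(10,2) = 45; x_2 ≥ 8 gives C(6,2) = 15; x_3 ≥ 9 gives C(5,2) = 10. Together 70.
Add back pairs where two caps are both exceeded: 1 + 0 + 0 = 1.
By inclusion–exclusion the count is 91 − 70 + 1 = 22.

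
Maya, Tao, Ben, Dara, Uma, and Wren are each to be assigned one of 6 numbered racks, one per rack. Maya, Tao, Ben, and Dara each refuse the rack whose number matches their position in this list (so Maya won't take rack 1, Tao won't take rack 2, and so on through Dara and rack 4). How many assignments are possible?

362

Let Aᵢ (for 1 ≤ i ≤ 4) be the placements that put person i in their forbidden rack. Any j of these fix j positions, leaving (6−j)! ways to fill the rest, and there are C(4,j) ways to pick which j.
By inclusion–exclusion, the number of valid placements is Σ_{j=0}^{4} (−1)^j C(4,j)·(6−j)!.
Computing: 720 − 480 + 144 − 24 + 2 = 362.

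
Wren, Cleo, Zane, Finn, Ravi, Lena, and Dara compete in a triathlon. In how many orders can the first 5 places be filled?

This is an ordered selection of 5 from 7: P(7,5).
That gives 7 × 6 × 5 × 4 × 3 = 2520.

2520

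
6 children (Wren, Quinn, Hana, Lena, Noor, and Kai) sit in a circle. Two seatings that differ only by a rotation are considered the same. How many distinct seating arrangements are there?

120

Seat Wren anywhere (absorbing the rotational symmetry), then permute the other 5: (5)! = 120.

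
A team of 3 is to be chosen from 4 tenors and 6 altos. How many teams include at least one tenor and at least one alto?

96

With no constraint there are C(10,3) = 120 possible selections.
Subtract selections that omit an entire group: no tenors → C(6,3) = 20; no altos → C(4,3) = 4.
Both groups omitted at once is impossible, so 120 − 24 = 96.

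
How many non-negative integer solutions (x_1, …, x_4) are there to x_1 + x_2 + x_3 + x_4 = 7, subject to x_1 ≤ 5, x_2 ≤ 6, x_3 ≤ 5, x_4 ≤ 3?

91

By stars and bars, unrestricted non-negative solutions to x_1+…+x_4 = 7 number C(7+3,3) = 120.
Subtract solutions that violate a single cap (substitute x_i' = x_i − (cap_i+1)): x_1 ≥ 6 gives C(4,3) = 4; x_2 ≥ 7 gives C(3,3) = 1; x_3 ≥ 6 gives C(4,3) = 4; x_4 ≥ 4 gives C(6,3) = 20. Together 29.
No two caps can be exceeded simultaneously, so the pair terms are all 0.
By inclusion–exclusion the count is 120 − 29 + 0 = 91.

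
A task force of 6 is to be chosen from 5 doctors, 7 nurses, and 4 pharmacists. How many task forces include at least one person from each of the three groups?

With no constraint there are C(16,6) = 8008 possible selections.
Selections missing a whole group: no doctors → C(11,6) = 462; no nurses → C(9,6) = 84; no pharmacists → C(12,6) = 924.
Add back selections omitting two groups (i.e. drawn from a single group): C(5,6) + C(7,6) + C(4,6) = 7.
By inclusion–exclusion: 8008 − 1470 + 7 = 6545.

6545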